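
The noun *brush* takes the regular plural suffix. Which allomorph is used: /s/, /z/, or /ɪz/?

The stem *brush* ends in a sibilant (/s, z, ʃ, ʒ, tʃ, dʒ/).
The plural suffix surfaces as /ɪz/ after sibilants, /s/ after other voiceless consonants, and /z/ after other voiced sounds.
So the plural -s on *brush* is pronounced /ɪz/.

/ɪz/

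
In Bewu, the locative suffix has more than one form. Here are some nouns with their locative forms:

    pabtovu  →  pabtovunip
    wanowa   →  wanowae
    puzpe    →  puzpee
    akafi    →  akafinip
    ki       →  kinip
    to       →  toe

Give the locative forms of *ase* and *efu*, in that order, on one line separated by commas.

asee, efunip

The pattern is height harmony: -nip when the last vowel of the stem is a high vowel (*pabtovu*, *akafi*, *ki*); -e when the last vowel of the stem is a non-high vowel (*wanowa*, *puzpe*, *to*).
Since the last vowel of *ase* is /e/ (a non-high vowel), it takes -e, giving *asee*.
The last vowel of *efu* is /u/, which is a high vowel, so the suffix is -nip, giving *efunip*.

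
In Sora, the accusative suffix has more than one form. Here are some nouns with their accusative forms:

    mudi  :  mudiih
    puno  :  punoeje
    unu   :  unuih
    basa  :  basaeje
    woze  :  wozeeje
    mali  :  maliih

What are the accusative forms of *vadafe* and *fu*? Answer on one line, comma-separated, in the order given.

vadafeeje, fuih

Looking at the last vowel of each stem: -ih when the last vowel of the stem is a high vowel (*mudi*, *unu*, *mali*); -eje when the last vowel of the stem is a non-high vowel (*puno*, *basa*, *woze*).
Since the last vowel of *vadafe* is /e/ (a non-high vowel), it takes -eje, giving *vadafeeje*.
Since the last vowel of *fu* is /u/ (a high vowel), it takes -ih, giving *fuih*.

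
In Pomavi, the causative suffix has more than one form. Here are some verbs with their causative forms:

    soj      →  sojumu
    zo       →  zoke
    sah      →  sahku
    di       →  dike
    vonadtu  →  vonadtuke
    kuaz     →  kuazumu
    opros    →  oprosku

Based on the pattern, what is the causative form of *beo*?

beoke

The pattern is voicing of the final sound: -ku when the stem ends in a voiceless consonant (*sah*, *opros*); -umu when the stem ends in a voiced consonant (*soj*, *kuaz*); -ke when the stem ends in a vowel (*zo*, *di*, *vonadtu*).
*beo* — final sound /o/ (a vowel) → -ke → *beoke*.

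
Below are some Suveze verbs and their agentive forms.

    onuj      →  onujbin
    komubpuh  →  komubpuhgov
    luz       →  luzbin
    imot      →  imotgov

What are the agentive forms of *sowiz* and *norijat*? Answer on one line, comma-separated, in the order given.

The pattern is voicing of the final consonant: -gov when the stem ends in a voiceless consonant (*komubpuh*, *imot*); -bin when the stem ends in a voiced consonant (*onuj*, *luz*).
*sowiz* — final consonant /z/ (voiced) → -bin → *sowizbin*.
Since the final consonant of *norijat* is /t/ (voiceless), it takes -gov, giving *norijatgov*.

sowizbin, norijatgov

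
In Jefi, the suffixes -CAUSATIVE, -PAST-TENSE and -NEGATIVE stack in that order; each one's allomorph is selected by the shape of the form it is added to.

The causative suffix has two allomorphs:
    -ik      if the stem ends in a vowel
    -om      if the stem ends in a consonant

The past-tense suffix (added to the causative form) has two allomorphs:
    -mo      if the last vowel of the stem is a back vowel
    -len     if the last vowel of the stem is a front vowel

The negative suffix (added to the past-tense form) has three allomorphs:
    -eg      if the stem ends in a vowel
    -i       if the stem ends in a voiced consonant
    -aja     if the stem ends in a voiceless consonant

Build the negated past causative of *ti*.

tiikleni

*ti*: final sound = /i/, a vowel → -ik → *tiik*.
The last vowel of the causative form *tiik* is /i/, which is a front vowel, so the past-tense suffix is -len, giving *tiiklen*.
The past-tense form *tiiklen*: final sound = /n/, a voiced consonant → -i → *tiikleni*.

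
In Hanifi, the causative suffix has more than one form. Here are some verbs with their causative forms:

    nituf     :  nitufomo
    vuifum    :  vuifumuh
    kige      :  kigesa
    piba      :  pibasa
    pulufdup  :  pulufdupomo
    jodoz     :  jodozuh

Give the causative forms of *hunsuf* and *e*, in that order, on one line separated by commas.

hunsufomo, esa

The pattern is voicing of the final sound: -omo when the stem ends in a voiceless consonant (*nituf*, *pulufdup*); -uh when the stem ends in a voiced consonant (*vuifum*, *jodoz*); -sa when the stem ends in a vowel (*kige*, *piba*).
*hunsuf*: final sound = /f/, a voiceless consonant → -omo → *hunsufomo*.
The final sound of *e* is /e/, which is a vowel, so the suffix is -sa, giving *esa*.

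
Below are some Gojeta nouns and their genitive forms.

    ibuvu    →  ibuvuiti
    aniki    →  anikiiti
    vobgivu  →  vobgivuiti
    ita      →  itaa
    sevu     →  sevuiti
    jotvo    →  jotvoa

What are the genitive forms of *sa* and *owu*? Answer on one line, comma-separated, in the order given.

saa, owuiti

The alternation tracks the last vowel of the stem — -iti when the last vowel of the stem is a high vowel (*ibuvu*, *aniki*, *vobgivu*, *sevu*); -a when the last vowel of the stem is a non-high vowel (*ita*, *jotvo*).
Since the last vowel of *sa* is /a/ (a non-high vowel), it takes -a, giving *saa*.
The last vowel of *owu* is /u/, which is a high vowel, so the suffix is -iti, giving *owuiti*.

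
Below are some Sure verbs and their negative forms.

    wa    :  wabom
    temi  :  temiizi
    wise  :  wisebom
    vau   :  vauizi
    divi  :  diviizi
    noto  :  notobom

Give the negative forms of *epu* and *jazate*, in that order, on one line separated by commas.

The suffix is conditioned by the last vowel: -izi when the last vowel of the stem is a high vowel (*temi*, *vau*, *divi*); -bom when the last vowel of the stem is a non-high vowel (*wa*, *wise*, *noto*).
*epu* — last vowel /u/ (a high vowel) → -izi → *epuizi*.
The last vowel of *jazate* is /e/, which is a non-high vowel, so the suffix is -bom, giving *jazatebom*.

epuizi, jazatebom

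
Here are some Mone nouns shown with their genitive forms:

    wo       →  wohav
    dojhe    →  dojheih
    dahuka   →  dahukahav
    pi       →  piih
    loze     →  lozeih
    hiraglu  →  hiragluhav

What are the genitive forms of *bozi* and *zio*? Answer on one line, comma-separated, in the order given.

boziih, ziohav

Looking at the last vowel of each stem: -ih when the last vowel of the stem is a front vowel (*dojhe*, *pi*, *loze*); -hav when the last vowel of the stem is a back vowel (*wo*, *dahuka*, *hiraglu*).
The last vowel of *bozi* is /i/, which is a front vowel, so the suffix is -ih, giving *boziih*.
*zio*: last vowel = /o/, a back vowel → -hav → *ziohav*.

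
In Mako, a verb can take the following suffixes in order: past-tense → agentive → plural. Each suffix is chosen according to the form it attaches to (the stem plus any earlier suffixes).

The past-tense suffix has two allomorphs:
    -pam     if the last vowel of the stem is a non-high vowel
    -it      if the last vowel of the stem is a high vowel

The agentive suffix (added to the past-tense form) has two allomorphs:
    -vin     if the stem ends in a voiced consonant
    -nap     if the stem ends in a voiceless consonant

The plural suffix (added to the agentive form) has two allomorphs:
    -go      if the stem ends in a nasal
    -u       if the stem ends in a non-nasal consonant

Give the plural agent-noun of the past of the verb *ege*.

The last vowel of *ege* is /e/, which is a non-high vowel, so the past-tense suffix is -pam, giving *egepam*.
The past-tense form *egepam* — final consonant /m/ (voiced) → -vin → *egepamvin*.
Since the final consonant of the agentive form *egepamvin* is /n/ (a nasal), it takes -go, giving *egepamvingo*.

egepamvingo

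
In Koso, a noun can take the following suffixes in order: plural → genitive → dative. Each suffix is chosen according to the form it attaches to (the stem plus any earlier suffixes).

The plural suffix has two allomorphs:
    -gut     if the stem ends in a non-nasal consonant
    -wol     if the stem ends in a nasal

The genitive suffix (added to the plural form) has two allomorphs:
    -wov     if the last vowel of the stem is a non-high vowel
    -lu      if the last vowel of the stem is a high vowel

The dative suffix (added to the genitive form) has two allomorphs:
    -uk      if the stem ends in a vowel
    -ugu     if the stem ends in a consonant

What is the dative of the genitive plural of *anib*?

The final consonant of *anib* is /b/, which is non-nasal, so the plural suffix is -gut, giving *anibgut*.
Since the last vowel of the plural form *anibgut* is /u/ (a high vowel), it takes -lu, giving *anibgutlu*.
The final sound of the genitive form *anibgutlu* is /u/, which is a vowel, so the dative suffix is -uk, giving *anibgutluuk*.

anibgutluuk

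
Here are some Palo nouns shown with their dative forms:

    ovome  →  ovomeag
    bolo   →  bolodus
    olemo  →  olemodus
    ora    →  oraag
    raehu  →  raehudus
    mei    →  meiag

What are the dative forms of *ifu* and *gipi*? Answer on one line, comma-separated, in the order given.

ifudus, gipiag

The pattern is rounding harmony: -dus when the last vowel of the stem is a rounded vowel (*bolo*, *olemo*, *raehu*); -ag when the last vowel of the stem is an unrounded vowel (*ovome*, *ora*, *mei*).
*ifu*: last vowel = /u/, a rounded vowel → -dus → *ifudus*.
Since the last vowel of *gipi* is /i/ (an unrounded vowel), it takes -ag, giving *gipiag*.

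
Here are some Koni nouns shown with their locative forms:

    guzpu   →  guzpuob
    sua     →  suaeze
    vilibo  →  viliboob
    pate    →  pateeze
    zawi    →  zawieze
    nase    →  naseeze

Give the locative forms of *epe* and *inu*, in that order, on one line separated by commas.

Looking at the last vowel of each stem: -ob when the last vowel of the stem is a rounded vowel (*guzpu*, *vilibo*); -eze when the last vowel of the stem is an unrounded vowel (*sua*, *pate*, *zawi*, *nase*).
*epe*: last vowel = /e/, an unrounded vowel → -eze → *epeeze*.
*inu*: last vowel = /u/, a rounded vowel → -ob → *inuob*.

epeeze, inuob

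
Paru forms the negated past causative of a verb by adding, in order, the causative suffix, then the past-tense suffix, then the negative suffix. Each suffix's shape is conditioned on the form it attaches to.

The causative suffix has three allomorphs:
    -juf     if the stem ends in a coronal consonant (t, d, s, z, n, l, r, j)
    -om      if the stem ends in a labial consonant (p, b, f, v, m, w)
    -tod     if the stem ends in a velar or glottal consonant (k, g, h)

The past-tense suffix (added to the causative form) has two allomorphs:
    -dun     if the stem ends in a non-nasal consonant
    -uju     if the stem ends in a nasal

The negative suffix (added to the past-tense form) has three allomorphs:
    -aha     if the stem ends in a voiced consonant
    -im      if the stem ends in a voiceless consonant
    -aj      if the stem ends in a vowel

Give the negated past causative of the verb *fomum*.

fomumomujuaj

*fomum*: final consonant = /m/, labial → -om → *fomumom*.
Since the final consonant of the causative form *fomumom* is /m/ (a nasal), it takes -uju, giving *fomumomuju*.
The past-tense form *fomumomuju* — final sound /u/ (a vowel) → -aj → *fomumomujuaj*.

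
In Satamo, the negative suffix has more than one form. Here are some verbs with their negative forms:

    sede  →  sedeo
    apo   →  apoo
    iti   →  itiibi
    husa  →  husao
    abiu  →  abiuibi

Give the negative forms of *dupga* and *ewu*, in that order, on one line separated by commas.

dupgao, ewuibi

The suffix is conditioned by the last vowel: -ibi when the last vowel of the stem is a high vowel (*iti*, *abiu*); -o when the last vowel of the stem is a non-high vowel (*sede*, *apo*, *husa*).
*dupga*: last vowel = /a/, a non-high vowel → -o → *dupgao*.
*ewu*: last vowel = /u/, a high vowel → -ibi → *ewuibi*.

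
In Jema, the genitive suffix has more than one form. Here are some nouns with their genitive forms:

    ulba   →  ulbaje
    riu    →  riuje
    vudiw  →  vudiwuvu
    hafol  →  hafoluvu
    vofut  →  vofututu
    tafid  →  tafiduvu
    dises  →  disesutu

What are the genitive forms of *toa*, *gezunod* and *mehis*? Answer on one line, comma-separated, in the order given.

Looking at the final sound of each stem: -utu when the stem ends in a voiceless consonant (*vofut*, *dises*); -uvu when the stem ends in a voiced consonant (*vudiw*, *hafol*, *tafid*); -je when the stem ends in a vowel (*ulba*, *riu*).
*toa* — final sound /a/ (a vowel) → -je → *toaje*.
The final sound of *gezunod* is /d/, which is a voiced consonant, so the suffix is -uvu, giving *gezunoduvu*.
Since the final sound of *mehis* is /s/ (a voiceless consonant), it takes -utu, giving *mehisutu*.

toaje, gezunoduvu, mehisutu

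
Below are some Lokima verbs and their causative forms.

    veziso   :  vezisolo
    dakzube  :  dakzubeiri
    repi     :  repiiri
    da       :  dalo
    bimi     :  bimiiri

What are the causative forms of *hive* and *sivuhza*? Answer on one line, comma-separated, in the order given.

Looking at the last vowel of each stem: -iri when the last vowel of the stem is a front vowel (*dakzube*, *repi*, *bimi*); -lo when the last vowel of the stem is a back vowel (*veziso*, *da*).
Since the last vowel of *hive* is /e/ (a front vowel), it takes -iri, giving *hiveiri*.
The last vowel of *sivuhza* is /a/, which is a back vowel, so the suffix is -lo, giving *sivuhzalo*.

hiveiri, sivuhzalo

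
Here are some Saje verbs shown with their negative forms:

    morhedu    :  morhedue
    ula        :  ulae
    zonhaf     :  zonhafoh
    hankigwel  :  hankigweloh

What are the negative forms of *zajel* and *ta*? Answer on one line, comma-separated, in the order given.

zajeloh, tae

The suffix is conditioned by the final sound: -oh when the stem ends in a consonant (*zonhaf*, *hankigwel*); -e when the stem ends in a vowel (*morhedu*, *ula*).
Since the final sound of *zajel* is /l/ (a consonant), it takes -oh, giving *zajeloh*.
Since the final sound of *ta* is /a/ (a vowel), it takes -e, giving *tae*.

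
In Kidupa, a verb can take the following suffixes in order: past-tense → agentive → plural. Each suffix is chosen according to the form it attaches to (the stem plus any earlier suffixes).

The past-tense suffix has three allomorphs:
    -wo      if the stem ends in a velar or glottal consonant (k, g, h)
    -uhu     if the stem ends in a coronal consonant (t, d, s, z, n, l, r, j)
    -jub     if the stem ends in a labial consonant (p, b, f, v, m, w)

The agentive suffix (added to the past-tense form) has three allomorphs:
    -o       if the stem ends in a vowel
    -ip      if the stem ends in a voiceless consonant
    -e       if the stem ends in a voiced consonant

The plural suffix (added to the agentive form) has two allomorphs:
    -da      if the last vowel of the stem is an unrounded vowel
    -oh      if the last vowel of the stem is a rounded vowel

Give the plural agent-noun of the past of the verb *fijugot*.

*fijugot*: final consonant = /t/, coronal → -uhu → *fijugotuhu*.
The past-tense form *fijugotuhu*: final sound = /u/, a vowel → -o → *fijugotuhuo*.
Since the last vowel of the agentive form *fijugotuhuo* is /o/ (a rounded vowel), it takes -oh, giving *fijugotuhuooh*.

fijugotuhuooh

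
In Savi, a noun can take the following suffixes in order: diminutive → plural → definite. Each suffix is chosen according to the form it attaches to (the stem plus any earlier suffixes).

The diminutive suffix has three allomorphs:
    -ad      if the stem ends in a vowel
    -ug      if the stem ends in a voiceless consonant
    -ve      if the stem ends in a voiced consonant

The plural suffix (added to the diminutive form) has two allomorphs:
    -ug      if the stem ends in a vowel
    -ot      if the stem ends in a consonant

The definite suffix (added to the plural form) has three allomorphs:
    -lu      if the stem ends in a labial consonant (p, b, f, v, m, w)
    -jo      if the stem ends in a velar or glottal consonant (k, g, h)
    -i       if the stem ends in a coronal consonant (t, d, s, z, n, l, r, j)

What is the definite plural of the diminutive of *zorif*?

Since the final sound of *zorif* is /f/ (a voiceless consonant), it takes -ug, giving *zorifug*.
The diminutive form *zorifug*: final sound = /g/, a consonant → -ot → *zorifugot*.
Since the final consonant of the plural form *zorifugot* is /t/ (coronal), it takes -i, giving *zorifugoti*.

zorifugoti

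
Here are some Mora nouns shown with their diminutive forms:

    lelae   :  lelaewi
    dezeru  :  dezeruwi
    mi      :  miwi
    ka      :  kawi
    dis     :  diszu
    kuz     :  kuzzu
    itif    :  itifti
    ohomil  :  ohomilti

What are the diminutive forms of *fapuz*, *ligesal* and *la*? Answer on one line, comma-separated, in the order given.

Looking at the final sound of each stem: -zu when the stem ends in a sibilant (*dis*, *kuz*); -ti when the stem ends in a non-sibilant consonant (*itif*, *ohomil*); -wi when the stem ends in a vowel (*lelae*, *dezeru*, *mi*, *ka*).
*fapuz*: final sound = /z/, a sibilant → -zu → *fapuzzu*.
*ligesal*: final sound = /l/, a non-sibilant consonant → -ti → *ligesalti*.
The final sound of *la* is /a/, which is a vowel, so the suffix is -wi, giving *lawi*.

fapuzzu, ligesalti, lawi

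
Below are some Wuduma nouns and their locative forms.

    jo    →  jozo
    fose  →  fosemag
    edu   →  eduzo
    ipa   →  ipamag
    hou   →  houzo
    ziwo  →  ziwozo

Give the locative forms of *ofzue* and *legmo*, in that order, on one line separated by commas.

ofzuemag, legmozo

The pattern is rounding harmony: -zo when the last vowel of the stem is a rounded vowel (*jo*, *edu*, *hou*, *ziwo*); -mag when the last vowel of the stem is an unrounded vowel (*fose*, *ipa*).
Since the last vowel of *ofzue* is /e/ (an unrounded vowel), it takes -mag, giving *ofzuemag*.
*legmo* — last vowel /o/ (a rounded vowel) → -zo → *legmozo*.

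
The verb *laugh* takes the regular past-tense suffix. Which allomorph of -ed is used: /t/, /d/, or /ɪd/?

/t/

The stem *laugh* ends in a voiceless consonant other than /t/.
The -ed suffix is realized as /ɪd/ after /t, d/; as /t/ after other voiceless consonants; and as /d/ after other voiced sounds.
So -ed on *laugh* is pronounced /t/.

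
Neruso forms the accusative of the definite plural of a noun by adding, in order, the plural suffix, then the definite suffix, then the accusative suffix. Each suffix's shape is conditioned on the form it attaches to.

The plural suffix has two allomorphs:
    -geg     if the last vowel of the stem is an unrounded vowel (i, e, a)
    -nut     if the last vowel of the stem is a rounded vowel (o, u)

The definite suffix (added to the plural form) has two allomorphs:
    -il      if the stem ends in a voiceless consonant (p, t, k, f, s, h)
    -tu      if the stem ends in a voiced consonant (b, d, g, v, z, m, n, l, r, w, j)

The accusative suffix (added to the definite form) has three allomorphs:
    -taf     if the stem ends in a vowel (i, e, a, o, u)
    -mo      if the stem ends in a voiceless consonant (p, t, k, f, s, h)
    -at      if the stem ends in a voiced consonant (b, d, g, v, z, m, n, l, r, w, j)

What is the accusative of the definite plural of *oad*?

oadgegtutaf

Since the last vowel of *oad* is /a/ (an unrounded vowel), it takes -geg, giving *oadgeg*.
The final consonant of the plural form *oadgeg* is /g/, which is voiced, so the definite suffix is -tu, giving *oadgegtu*.
The definite form *oadgegtu* — final sound /u/ (a vowel) → -taf → *oadgegtutaf*.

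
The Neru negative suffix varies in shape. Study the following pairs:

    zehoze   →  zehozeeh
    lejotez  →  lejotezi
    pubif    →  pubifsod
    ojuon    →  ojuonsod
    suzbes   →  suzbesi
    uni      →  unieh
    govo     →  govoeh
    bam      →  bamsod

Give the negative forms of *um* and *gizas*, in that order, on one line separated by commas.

The suffix is conditioned by the final sound: -i when the stem ends in a sibilant (*lejotez*, *suzbes*); -sod when the stem ends in a non-sibilant consonant (*pubif*, *ojuon*, *bam*); -eh when the stem ends in a vowel (*zehoze*, *uni*, *govo*).
Since the final sound of *um* is /m/ (a non-sibilant consonant), it takes -sod, giving *umsod*.
*gizas*: final sound = /s/, a sibilant → -i → *gizasi*.

umsod, gizasi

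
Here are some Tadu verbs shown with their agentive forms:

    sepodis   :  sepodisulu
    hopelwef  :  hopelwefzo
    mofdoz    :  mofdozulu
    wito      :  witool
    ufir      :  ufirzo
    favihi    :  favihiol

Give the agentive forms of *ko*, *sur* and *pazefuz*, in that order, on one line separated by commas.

The alternation tracks the final sound of the stem — -ulu when the stem ends in a sibilant (*sepodis*, *mofdoz*); -zo when the stem ends in a non-sibilant consonant (*hopelwef*, *ufir*); -ol when the stem ends in a vowel (*wito*, *favihi*).
The final sound of *ko* is /o/, which is a vowel, so the suffix is -ol, giving *kool*.
*sur*: final sound = /r/, a non-sibilant consonant → -zo → *surzo*.
*pazefuz* — final sound /z/ (a sibilant) → -ulu → *pazefuzulu*.

kool, surzo, pazefuzulu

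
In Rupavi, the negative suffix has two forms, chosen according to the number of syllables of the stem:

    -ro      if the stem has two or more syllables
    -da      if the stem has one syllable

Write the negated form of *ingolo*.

ingoloro

*ingolo* has 3 syllables, so the suffix is -ro, giving *ingoloro*.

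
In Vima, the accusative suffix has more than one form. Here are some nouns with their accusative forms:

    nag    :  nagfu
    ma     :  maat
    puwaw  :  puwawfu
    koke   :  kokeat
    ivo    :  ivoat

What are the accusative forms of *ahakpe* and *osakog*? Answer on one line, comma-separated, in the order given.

ahakpeat, osakogfu

The pattern is consonant vs. vowel: -fu when the stem ends in a consonant (*nag*, *puwaw*); -at when the stem ends in a vowel (*ma*, *koke*, *ivo*).
The final sound of *ahakpe* is /e/, which is a vowel, so the suffix is -at, giving *ahakpeat*.
Since the final sound of *osakog* is /g/ (a consonant), it takes -fu, giving *osakogfu*.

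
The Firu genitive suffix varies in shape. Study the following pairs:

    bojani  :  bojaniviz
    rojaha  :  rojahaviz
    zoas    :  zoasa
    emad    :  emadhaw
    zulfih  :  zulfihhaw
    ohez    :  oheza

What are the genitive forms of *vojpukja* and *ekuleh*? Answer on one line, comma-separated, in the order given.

vojpukjaviz, ekulehhaw

The suffix is conditioned by the final sound: -a when the stem ends in a sibilant (*zoas*, *ohez*); -haw when the stem ends in a non-sibilant consonant (*emad*, *zulfih*); -viz when the stem ends in a vowel (*bojani*, *rojaha*).
The final sound of *vojpukja* is /a/, which is a vowel, so the suffix is -viz, giving *vojpukjaviz*.
The final sound of *ekuleh* is /h/, which is a non-sibilant consonant, so the suffix is -haw, giving *ekulehhaw*.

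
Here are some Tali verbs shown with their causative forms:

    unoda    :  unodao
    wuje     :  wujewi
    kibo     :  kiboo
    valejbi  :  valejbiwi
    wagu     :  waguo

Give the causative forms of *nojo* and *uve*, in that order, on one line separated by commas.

nojoo, uvewi

Looking at the last vowel of each stem: -wi when the last vowel of the stem is a front vowel (*wuje*, *valejbi*); -o when the last vowel of the stem is a back vowel (*unoda*, *kibo*, *wagu*).
Since the last vowel of *nojo* is /o/ (a back vowel), it takes -o, giving *nojoo*.
Since the last vowel of *uve* is /e/ (a front vowel), it takes -wi, giving *uvewi*.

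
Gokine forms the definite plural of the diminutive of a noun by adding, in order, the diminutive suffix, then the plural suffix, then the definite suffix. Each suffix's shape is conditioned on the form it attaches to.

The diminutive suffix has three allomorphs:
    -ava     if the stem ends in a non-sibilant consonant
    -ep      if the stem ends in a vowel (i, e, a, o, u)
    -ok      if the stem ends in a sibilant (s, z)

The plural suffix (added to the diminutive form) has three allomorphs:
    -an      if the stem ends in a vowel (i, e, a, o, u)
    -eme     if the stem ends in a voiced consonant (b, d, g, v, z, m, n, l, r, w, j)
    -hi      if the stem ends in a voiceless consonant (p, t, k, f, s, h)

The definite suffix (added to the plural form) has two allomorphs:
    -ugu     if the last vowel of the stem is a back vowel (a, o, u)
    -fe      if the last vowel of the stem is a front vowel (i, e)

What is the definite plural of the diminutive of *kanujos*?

Since the final sound of *kanujos* is /s/ (a sibilant), it takes -ok, giving *kanujosok*.
The diminutive form *kanujosok* — final sound /k/ (a voiceless consonant) → -hi → *kanujosokhi*.
The last vowel of the plural form *kanujosokhi* is /i/, which is a front vowel, so the definite suffix is -fe, giving *kanujosokhife*.

kanujosokhife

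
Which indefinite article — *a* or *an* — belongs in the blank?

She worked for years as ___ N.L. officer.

The indefinite article is chosen by the initial *sound* of the following word, not its spelling.
The initialism *N.L.* is read letter by letter; the first letter, N, is pronounced /ɛn/, which begins with a vowel sound.
So the article is *an*: She worked for years as an N.L. officer.

an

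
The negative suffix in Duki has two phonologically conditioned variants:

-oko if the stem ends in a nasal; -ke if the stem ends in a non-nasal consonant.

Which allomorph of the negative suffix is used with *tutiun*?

*tutiun*: final consonant = /n/, a nasal → -oko.

-oko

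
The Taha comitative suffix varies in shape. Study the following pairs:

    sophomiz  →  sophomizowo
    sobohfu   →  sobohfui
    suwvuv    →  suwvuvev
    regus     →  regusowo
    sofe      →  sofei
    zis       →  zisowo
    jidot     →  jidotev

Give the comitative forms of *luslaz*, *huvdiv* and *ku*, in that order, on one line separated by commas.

The suffix is conditioned by the final sound: -owo when the stem ends in a sibilant (*sophomiz*, *regus*, *zis*); -ev when the stem ends in a non-sibilant consonant (*suwvuv*, *jidot*); -i when the stem ends in a vowel (*sobohfu*, *sofe*).
The final sound of *luslaz* is /z/, which is a sibilant, so the suffix is -owo, giving *luslazowo*.
The final sound of *huvdiv* is /v/, which is a non-sibilant consonant, so the suffix is -ev, giving *huvdivev*.
*ku*: final sound = /u/, a vowel → -i → *kui*.

luslazowo, huvdivev, kui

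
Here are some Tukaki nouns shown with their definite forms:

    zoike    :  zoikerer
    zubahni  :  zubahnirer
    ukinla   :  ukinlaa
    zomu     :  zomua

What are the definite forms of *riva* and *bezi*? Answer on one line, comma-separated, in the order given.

rivaa, bezirer

The pattern is front/back vowel harmony: -rer when the last vowel of the stem is a front vowel (*zoike*, *zubahni*); -a when the last vowel of the stem is a back vowel (*ukinla*, *zomu*).
Since the last vowel of *riva* is /a/ (a back vowel), it takes -a, giving *rivaa*.
*bezi*: last vowel = /i/, a front vowel → -rer → *bezirer*.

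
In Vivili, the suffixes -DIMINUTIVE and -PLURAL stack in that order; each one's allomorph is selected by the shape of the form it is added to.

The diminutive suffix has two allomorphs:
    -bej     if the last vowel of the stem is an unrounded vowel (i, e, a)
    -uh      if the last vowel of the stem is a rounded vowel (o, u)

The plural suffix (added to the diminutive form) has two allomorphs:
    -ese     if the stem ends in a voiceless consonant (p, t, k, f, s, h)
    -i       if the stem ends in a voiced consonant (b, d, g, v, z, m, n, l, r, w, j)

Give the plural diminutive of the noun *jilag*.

jilagbeji

The last vowel of *jilag* is /a/, which is an unrounded vowel, so the diminutive suffix is -bej, giving *jilagbej*.
The final consonant of the diminutive form *jilagbej* is /j/, which is voiced, so the plural suffix is -i, giving *jilagbeji*.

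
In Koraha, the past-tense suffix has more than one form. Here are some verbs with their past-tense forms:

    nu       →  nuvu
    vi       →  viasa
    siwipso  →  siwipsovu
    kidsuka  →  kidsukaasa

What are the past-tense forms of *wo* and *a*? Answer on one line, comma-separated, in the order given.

Looking at the last vowel of each stem: -vu when the last vowel of the stem is a rounded vowel (*nu*, *siwipso*); -asa when the last vowel of the stem is an unrounded vowel (*vi*, *kidsuka*).
*wo* — last vowel /o/ (a rounded vowel) → -vu → *wovu*.
*a* — last vowel /a/ (an unrounded vowel) → -asa → *aasa*.

wovu, aasa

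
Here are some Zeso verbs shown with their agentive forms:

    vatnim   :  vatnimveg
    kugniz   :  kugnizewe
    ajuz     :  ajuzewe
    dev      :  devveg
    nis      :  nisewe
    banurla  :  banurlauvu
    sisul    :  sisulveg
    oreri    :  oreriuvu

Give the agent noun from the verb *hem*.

The alternation tracks the final sound of the stem — -ewe when the stem ends in a sibilant (*kugniz*, *ajuz*, *nis*); -veg when the stem ends in a non-sibilant consonant (*vatnim*, *dev*, *sisul*); -uvu when the stem ends in a vowel (*banurla*, *oreri*).
*hem* — final sound /m/ (a non-sibilant consonant) → -veg → *hemveg*.

hemveg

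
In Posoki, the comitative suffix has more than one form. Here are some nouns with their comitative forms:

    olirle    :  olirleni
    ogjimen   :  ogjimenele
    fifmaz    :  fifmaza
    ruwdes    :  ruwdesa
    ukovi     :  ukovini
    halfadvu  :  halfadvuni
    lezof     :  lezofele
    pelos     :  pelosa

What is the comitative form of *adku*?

adkuni

Looking at the final sound of each stem: -a when the stem ends in a sibilant (*fifmaz*, *ruwdes*, *pelos*); -ele when the stem ends in a non-sibilant consonant (*ogjimen*, *lezof*); -ni when the stem ends in a vowel (*olirle*, *ukovi*, *halfadvu*).
*adku*: final sound = /u/, a vowel → -ni → *adkuni*.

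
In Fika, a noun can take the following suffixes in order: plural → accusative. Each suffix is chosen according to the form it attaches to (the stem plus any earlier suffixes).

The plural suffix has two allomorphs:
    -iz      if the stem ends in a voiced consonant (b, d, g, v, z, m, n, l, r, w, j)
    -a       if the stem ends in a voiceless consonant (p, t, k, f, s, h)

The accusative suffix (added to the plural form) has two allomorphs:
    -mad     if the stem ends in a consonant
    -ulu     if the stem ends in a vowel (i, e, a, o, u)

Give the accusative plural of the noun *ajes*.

ajesaulu

Since the final consonant of *ajes* is /s/ (voiceless), it takes -a, giving *ajesa*.
The plural form *ajesa*: final sound = /a/, a vowel → -ulu → *ajesaulu*.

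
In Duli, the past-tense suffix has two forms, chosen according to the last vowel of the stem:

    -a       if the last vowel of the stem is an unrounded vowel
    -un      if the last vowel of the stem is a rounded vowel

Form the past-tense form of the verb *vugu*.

vuguun

Since the last vowel of *vugu* is /u/ (a rounded vowel), it takes -un, giving *vuguun*.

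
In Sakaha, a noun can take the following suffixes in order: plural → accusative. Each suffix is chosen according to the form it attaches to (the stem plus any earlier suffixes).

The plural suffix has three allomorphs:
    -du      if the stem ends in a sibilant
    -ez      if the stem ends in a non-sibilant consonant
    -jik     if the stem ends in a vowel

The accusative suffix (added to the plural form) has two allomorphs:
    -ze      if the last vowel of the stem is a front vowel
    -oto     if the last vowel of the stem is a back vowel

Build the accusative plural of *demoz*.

demozduoto

Since the final sound of *demoz* is /z/ (a sibilant), it takes -du, giving *demozdu*.
The plural form *demozdu*: last vowel = /u/, a back vowel → -oto → *demozduoto*.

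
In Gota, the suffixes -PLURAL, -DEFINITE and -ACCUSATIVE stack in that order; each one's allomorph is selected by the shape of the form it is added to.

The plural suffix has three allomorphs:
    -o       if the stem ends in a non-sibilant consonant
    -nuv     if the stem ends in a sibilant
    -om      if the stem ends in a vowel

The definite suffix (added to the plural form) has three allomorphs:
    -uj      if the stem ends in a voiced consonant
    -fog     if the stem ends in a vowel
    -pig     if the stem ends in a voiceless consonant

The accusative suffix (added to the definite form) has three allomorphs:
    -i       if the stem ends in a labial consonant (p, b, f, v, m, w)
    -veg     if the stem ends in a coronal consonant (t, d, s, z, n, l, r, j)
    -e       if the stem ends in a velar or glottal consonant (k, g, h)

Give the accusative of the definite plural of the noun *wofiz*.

Since the final sound of *wofiz* is /z/ (a sibilant), it takes -nuv, giving *wofiznuv*.
The final sound of the plural form *wofiznuv* is /v/, which is a voiced consonant, so the definite suffix is -uj, giving *wofiznuvuj*.
The final consonant of the definite form *wofiznuvuj* is /j/, which is coronal, so the accusative suffix is -veg, giving *wofiznuvujveg*.

wofiznuvujveg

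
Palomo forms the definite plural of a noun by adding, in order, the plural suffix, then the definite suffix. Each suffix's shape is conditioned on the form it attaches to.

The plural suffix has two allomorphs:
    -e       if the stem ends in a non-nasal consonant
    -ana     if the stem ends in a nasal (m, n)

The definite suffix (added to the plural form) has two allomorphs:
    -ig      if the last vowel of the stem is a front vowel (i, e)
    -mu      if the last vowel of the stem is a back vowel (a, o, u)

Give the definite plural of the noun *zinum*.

zinumanamu

The final consonant of *zinum* is /m/, which is a nasal, so the plural suffix is -ana, giving *zinumana*.
The plural form *zinumana*: last vowel = /a/, a back vowel → -mu → *zinumanamu*.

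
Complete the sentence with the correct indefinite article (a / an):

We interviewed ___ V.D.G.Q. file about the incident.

The indefinite article is chosen by the initial *sound* of the following word, not its spelling.
The initialism *V.D.G.Q.* is read letter by letter; the first letter, V, is pronounced /viː/, which begins with a consonant sound.
So the article is *a*: We interviewed a V.D.G.Q. file about the incident.

a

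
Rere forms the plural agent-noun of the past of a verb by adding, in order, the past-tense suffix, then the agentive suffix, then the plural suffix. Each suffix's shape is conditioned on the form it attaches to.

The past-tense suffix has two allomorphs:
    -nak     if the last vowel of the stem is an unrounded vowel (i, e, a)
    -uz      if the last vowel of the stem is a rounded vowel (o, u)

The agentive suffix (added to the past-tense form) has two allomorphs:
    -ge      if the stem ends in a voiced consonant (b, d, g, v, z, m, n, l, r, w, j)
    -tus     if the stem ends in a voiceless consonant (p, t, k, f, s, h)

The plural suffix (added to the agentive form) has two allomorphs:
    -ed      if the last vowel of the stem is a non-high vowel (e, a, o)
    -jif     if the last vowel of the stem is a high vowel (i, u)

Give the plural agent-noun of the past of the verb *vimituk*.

*vimituk* — last vowel /u/ (a rounded vowel) → -uz → *vimitukuz*.
The past-tense form *vimitukuz*: final consonant = /z/, voiced → -ge → *vimitukuzge*.
The agentive form *vimitukuzge* — last vowel /e/ (a non-high vowel) → -ed → *vimitukuzgeed*.

vimitukuzgeed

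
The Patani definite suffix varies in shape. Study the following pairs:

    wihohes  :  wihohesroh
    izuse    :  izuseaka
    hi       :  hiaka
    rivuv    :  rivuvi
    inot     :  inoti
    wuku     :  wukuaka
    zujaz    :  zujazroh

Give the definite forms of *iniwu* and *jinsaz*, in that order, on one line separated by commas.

Looking at the final sound of each stem: -roh when the stem ends in a sibilant (*wihohes*, *zujaz*); -i when the stem ends in a non-sibilant consonant (*rivuv*, *inot*); -aka when the stem ends in a vowel (*izuse*, *hi*, *wuku*).
*iniwu* — final sound /u/ (a vowel) → -aka → *iniwuaka*.
The final sound of *jinsaz* is /z/, which is a sibilant, so the suffix is -roh, giving *jinsazroh*.

iniwuaka, jinsazroh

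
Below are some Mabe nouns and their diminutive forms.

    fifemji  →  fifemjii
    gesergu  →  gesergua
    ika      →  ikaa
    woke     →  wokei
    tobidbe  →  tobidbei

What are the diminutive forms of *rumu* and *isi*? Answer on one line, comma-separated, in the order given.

The alternation tracks the last vowel of the stem — -i when the last vowel of the stem is a front vowel (*fifemji*, *woke*, *tobidbe*); -a when the last vowel of the stem is a back vowel (*gesergu*, *ika*).
The last vowel of *rumu* is /u/, which is a back vowel, so the suffix is -a, giving *rumua*.
*isi*: last vowel = /i/, a front vowel → -i → *isii*.

rumua, isii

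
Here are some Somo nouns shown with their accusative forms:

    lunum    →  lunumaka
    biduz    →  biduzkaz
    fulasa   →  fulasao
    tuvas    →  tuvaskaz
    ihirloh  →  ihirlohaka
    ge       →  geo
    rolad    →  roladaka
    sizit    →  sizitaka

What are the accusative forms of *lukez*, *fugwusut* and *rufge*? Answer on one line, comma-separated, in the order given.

The pattern is sibilance of the final sound: -kaz when the stem ends in a sibilant (*biduz*, *tuvas*); -aka when the stem ends in a non-sibilant consonant (*lunum*, *ihirloh*, *rolad*, *sizit*); -o when the stem ends in a vowel (*fulasa*, *ge*).
*lukez*: final sound = /z/, a sibilant → -kaz → *lukezkaz*.
The final sound of *fugwusut* is /t/, which is a non-sibilant consonant, so the suffix is -aka, giving *fugwusutaka*.
Since the final sound of *rufge* is /e/ (a vowel), it takes -o, giving *rufgeo*.

lukezkaz, fugwusutaka, rufgeo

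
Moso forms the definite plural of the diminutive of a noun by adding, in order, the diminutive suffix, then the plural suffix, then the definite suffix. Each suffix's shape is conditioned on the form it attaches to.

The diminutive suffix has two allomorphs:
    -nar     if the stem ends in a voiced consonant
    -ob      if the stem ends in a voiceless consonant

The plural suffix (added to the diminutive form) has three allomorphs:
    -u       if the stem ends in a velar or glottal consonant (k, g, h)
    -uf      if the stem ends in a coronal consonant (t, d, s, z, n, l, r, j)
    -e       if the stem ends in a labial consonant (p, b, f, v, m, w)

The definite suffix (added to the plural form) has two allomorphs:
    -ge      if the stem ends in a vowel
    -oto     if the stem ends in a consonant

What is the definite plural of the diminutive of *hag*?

The final consonant of *hag* is /g/, which is voiced, so the diminutive suffix is -nar, giving *hagnar*.
The final consonant of the diminutive form *hagnar* is /r/, which is coronal, so the plural suffix is -uf, giving *hagnaruf*.
The plural form *hagnaruf*: final sound = /f/, a consonant → -oto → *hagnarufoto*.

hagnarufoto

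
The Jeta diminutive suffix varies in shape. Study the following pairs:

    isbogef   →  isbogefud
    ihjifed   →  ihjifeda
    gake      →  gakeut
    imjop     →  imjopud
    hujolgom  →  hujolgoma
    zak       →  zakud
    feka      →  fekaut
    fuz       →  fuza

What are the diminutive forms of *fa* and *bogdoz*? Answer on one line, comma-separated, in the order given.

faut, bogdoza

Looking at the final sound of each stem: -ud when the stem ends in a voiceless consonant (*isbogef*, *imjop*, *zak*); -a when the stem ends in a voiced consonant (*ihjifed*, *hujolgom*, *fuz*); -ut when the stem ends in a vowel (*gake*, *feka*).
Since the final sound of *fa* is /a/ (a vowel), it takes -ut, giving *faut*.
Since the final sound of *bogdoz* is /z/ (a voiced consonant), it takes -a, giving *bogdoza*.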